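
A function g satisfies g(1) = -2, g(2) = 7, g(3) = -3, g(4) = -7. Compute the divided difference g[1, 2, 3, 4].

g[1,2] = (7 - (-2)) / (2 - 1) = 9
g[2,3] = (-3 - 7) / (3 - 2) = -10
g[3,4] = (-7 - (-3)) / (4 - 3) = -4
g[1,2,3] = (-10 - 9) / (3 - 1) = -19/2
g[2,3,4] = (-4 - (-10)) / (4 - 2) = 3
g[1,2,3,4] = (3 - (-19/2)) / (4 - 1) = 25/6

25/6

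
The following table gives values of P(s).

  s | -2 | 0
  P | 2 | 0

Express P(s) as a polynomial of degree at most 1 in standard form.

P(s) = -s

L_0(s) = s / [-2] = -(1/2)s
L_1(s) = (s + 2) / [2] = (1/2)s + 1
P(s) = 2·L_0 + 0·L_1
  2·L_0(s) = -s
  0·L_1(s) = 0
Adding term by term: -s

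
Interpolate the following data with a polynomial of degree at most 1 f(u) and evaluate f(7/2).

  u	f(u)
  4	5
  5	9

3

Evaluate each Lagrange basis at u = 7/2:
L_0(7/2) = (-3/2)/[(-1)] = 3/2
L_1(7/2) = (-1/2)/[(1)] = -1/2
Sum: 5·(3/2) + 9·(-1/2) = 3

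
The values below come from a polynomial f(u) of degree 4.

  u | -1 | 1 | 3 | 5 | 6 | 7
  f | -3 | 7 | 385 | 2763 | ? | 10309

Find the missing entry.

5632

The 5 known values determine f uniquely (degree ≤ 4).
L_0(6) = (5)·(3)·(1)·(-1)/[(-2)·(-4)·(-6)·(-8)] = -5/128
L_1(6) = (7)·(3)·(1)·(-1)/[(2)·(-2)·(-4)·(-6)] = 7/32
L_2(6) = (7)·(5)·(1)·(-1)/[(4)·(2)·(-2)·(-4)] = -35/64
L_3(6) = (7)·(5)·(3)·(-1)/[(6)·(4)·(2)·(-2)] = 35/32
L_4(6) = (7)·(5)·(3)·(1)/[(8)·(6)·(4)·(2)] = 35/128
Sum: (-3)·(-5/128) + 7·(7/32) + 385·(-35/64) + 2763·(35/32) + 10309·(35/128) = 5632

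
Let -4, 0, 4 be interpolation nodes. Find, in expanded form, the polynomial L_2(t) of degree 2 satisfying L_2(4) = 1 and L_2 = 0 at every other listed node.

L_2(t) = (1/32)t^2 + (1/8)t

L_2(t) = (t + 4)t / [(8)·(4)]
       = (t^2 + 4t) / (32)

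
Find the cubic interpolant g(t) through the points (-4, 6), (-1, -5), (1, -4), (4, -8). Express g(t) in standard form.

g(t) = -(3/20)t^3 + (7/30)t^2 + (13/20)t - 71/15

L_0(t) = (t + 1)(t - 1)(t - 4) / [-120] = -(1/120)t^3 + (1/30)t^2 + (1/120)t - 1/30
L_1(t) = (t + 4)(t - 1)(t - 4) / [30] = (1/30)t^3 - (1/30)t^2 - (8/15)t + 8/15
L_2(t) = (t + 4)(t + 1)(t - 4) / [-30] = -(1/30)t^3 - (1/30)t^2 + (8/15)t + 8/15
L_3(t) = (t + 4)(t + 1)(t - 1) / [120] = (1/120)t^3 + (1/30)t^2 - (1/120)t - 1/30
g(t) = 6·L_0 + (-5)·L_1 + (-4)·L_2 + (-8)·L_3
  6·L_0(t) = -(1/20)t^3 + (1/5)t^2 + (1/20)t - 1/5
  (-5)·L_1(t) = -(1/6)t^3 + (1/6)t^2 + (8/3)t - 8/3
  (-4)·L_2(t) = (2/15)t^3 + (2/15)t^2 - (32/15)t - 32/15
  (-8)·L_3(t) = -(1/15)t^3 - (4/15)t^2 + (1/15)t + 4/15
Adding term by term: -(3/20)t^3 + (7/30)t^2 + (13/20)t - 71/15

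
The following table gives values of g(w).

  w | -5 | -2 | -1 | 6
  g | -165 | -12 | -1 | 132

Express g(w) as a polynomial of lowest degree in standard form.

L_0(w) = (w + 2)(w + 1)(w - 6) / [-132] = -(1/132)w^3 + (1/44)w^2 + (4/33)w + 1/11
L_1(w) = (w + 5)(w + 1)(w - 6) / [24] = (1/24)w^3 - (31/24)w - 5/4
L_2(w) = (w + 5)(w + 2)(w - 6) / [-28] = -(1/28)w^3 - (1/28)w^2 + (8/7)w + 15/7
L_3(w) = (w + 5)(w + 2)(w + 1) / [616] = (1/616)w^3 + (1/77)w^2 + (17/616)w + 5/308
g(w) = (-165)·L_0 + (-12)·L_1 + (-1)·L_2 + 132·L_3
  (-165)·L_0(w) = (5/4)w^3 - (15/4)w^2 - 20w - 15
  (-12)·L_1(w) = -(1/2)w^3 + (31/2)w + 15
  (-1)·L_2(w) = (1/28)w^3 + (1/28)w^2 - (8/7)w - 15/7
  132·L_3(w) = (3/14)w^3 + (12/7)w^2 + (51/14)w + 15/7
Adding term by term: w^3 - 2w^2 - 2w

g(w) = w^3 - 2w^2 - 2w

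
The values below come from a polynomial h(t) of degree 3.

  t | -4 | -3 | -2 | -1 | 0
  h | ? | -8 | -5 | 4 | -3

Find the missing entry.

17

The 4 known values determine h uniquely (degree ≤ 3).
L_0(-4) = (-2)·(-3)·(-4)/[(-1)·(-2)·(-3)] = 4
L_1(-4) = (-1)·(-3)·(-4)/[(1)·(-1)·(-2)] = -6
L_2(-4) = (-1)·(-2)·(-4)/[(2)·(1)·(-1)] = 4
L_3(-4) = (-1)·(-2)·(-3)/[(3)·(2)·(1)] = -1
Sum: (-8)·(4) + (-5)·(-6) + 4·(4) + (-3)·(-1) = 17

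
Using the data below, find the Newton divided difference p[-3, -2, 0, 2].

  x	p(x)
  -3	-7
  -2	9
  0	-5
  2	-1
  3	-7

p[-3,-2] = (9 - (-7)) / (-2 - (-3)) = 16
p[-2,0] = (-5 - 9) / (0 - (-2)) = -7
p[0,2] = (-1 - (-5)) / (2 - 0) = 2
p[-3,-2,0] = (-7 - 16) / (0 - (-3)) = -23/3
p[-2,0,2] = (2 - (-7)) / (2 - (-2)) = 9/4
p[-3,-2,0,2] = (9/4 - (-23/3)) / (2 - (-3)) = 119/60

119/60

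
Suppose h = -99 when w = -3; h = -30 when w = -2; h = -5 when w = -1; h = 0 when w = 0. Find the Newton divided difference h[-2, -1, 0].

h[-2,-1] = (-5 - (-30)) / (-1 - (-2)) = 25
h[-1,0] = (0 - (-5)) / (0 - (-1)) = 5
h[-2,-1,0] = (5 - 25) / (0 - (-2)) = -10

-10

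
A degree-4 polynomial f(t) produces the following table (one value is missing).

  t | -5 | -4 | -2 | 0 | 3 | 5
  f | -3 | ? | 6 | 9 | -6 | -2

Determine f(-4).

-163/50

The 5 known values determine f uniquely (degree ≤ 4).
Evaluate each Lagrange basis at t = -4:
L_0(-4) = (-2)·(-4)·(-7)·(-9)/[(-3)·(-5)·(-8)·(-10)] = 21/50
L_1(-4) = (1)·(-4)·(-7)·(-9)/[(3)·(-2)·(-5)·(-7)] = 6/5
L_2(-4) = (1)·(-2)·(-7)·(-9)/[(5)·(2)·(-3)·(-5)] = -21/25
L_3(-4) = (1)·(-2)·(-4)·(-9)/[(8)·(5)·(3)·(-2)] = 3/10
L_4(-4) = (1)·(-2)·(-4)·(-7)/[(10)·(7)·(5)·(2)] = -2/25
Sum: (-3)·(21/50) + 6·(6/5) + 9·(-21/25) + (-6)·(3/10) + (-2)·(-2/25) = -163/50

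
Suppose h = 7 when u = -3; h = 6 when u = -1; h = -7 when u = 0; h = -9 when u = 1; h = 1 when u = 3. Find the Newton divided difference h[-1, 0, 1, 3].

-19/24

h[-1,0] = (-7 - 6) / (0 - (-1)) = -13
h[0,1] = (-9 - (-7)) / (1 - 0) = -2
h[1,3] = (1 - (-9)) / (3 - 1) = 5
h[-1,0,1] = (-2 - (-13)) / (1 - (-1)) = 11/2
h[0,1,3] = (5 - (-2)) / (3 - 0) = 7/3
h[-1,0,1,3] = (7/3 - 11/2) / (3 - (-1)) = -19/24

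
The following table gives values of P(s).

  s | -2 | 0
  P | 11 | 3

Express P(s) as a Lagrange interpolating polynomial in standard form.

Build the Lagrange basis polynomials:
L_0(s) = s / [-2] = -(1/2)s
L_1(s) = (s + 2) / [2] = (1/2)s + 1
P(s) = 11·L_0 + 3·L_1
  11·L_0(s) = -(11/2)s
  3·L_1(s) = (3/2)s + 3
Adding term by term: -4s + 3

P(s) = -4s + 3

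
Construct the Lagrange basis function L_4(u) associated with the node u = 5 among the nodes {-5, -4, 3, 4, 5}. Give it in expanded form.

L_4(u) = (1/180)u^4 + (1/90)u^3 - (31/180)u^2 - (8/45)u + 4/3

L_4(u) = (u + 5)(u + 4)(u - 3)(u - 4) / [(10)·(9)·(2)·(1)]
       = (u^4 + 2u^3 - 31u^2 - 32u + 240) / (180)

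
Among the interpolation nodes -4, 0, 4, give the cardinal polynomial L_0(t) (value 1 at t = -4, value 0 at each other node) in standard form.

L_0(t) = (1/32)t^2 - (1/8)t

L_0(t) = t(t - 4) / [(-4)·(-8)]
       = (t^2 - 4t) / (32)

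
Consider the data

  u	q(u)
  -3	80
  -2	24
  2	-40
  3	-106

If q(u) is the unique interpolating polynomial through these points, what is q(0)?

Using Newton's divided-difference form:
q[-3,-2] = (24 - 80) / (-2 - (-3)) = -56
q[-2,2] = (-40 - 24) / (2 - (-2)) = -16
q[2,3] = (-106 - (-40)) / (3 - 2) = -66
q[-3,-2,2] = (-16 - (-56)) / (2 - (-3)) = 8
q[-2,2,3] = (-66 - (-16)) / (3 - (-2)) = -10
q[-3,-2,2,3] = (-10 - 8) / (3 - (-3)) = -3
q(0) = 80 + (-56)·(3) + 8·(3)·(2) + (-3)·(3)·(2)·(-2) = -4

-4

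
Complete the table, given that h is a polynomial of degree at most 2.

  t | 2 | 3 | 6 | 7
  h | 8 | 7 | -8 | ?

The 3 known values determine h uniquely (degree ≤ 2).
Evaluate each Lagrange basis at t = 7:
L_0(7) = (4)·(1)/[(-1)·(-4)] = 1
L_1(7) = (5)·(1)/[(1)·(-3)] = -5/3
L_2(7) = (5)·(4)/[(4)·(3)] = 5/3
Sum: 8·(1) + 7·(-5/3) + (-8)·(5/3) = -17

-17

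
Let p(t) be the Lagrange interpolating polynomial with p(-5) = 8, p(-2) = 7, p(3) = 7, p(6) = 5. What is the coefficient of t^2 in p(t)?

L_0(t) = (t + 2)(t - 3)(t - 6) / [-264] = -(1/264)t^3 + (7/264)t^2 - 3/22
L_1(t) = (t + 5)(t - 3)(t - 6) / [120] = (1/120)t^3 - (1/30)t^2 - (9/40)t + 3/4
L_2(t) = (t + 5)(t + 2)(t - 6) / [-120] = -(1/120)t^3 - (1/120)t^2 + (4/15)t + 1/2
L_3(t) = (t + 5)(t + 2)(t - 3) / [264] = (1/264)t^3 + (1/66)t^2 - (1/24)t - 5/44
p(t) = 8·L_0 + 7·L_1 + 7·L_2 + 5·L_3
Only the coefficient of t^2 is needed; take it from each L_i and combine:
8·(7/264) + 7·(-1/30) + 7·(-1/120) + 5·(1/66) = -1/264

-1/264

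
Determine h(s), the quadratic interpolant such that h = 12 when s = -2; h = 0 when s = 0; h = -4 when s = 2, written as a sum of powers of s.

Build the Lagrange basis polynomials:
L_0(s) = s(s - 2) / [8] = (1/8)s^2 - (1/4)s
L_1(s) = (s + 2)(s - 2) / [-4] = -(1/4)s^2 + 1
L_2(s) = (s + 2)s / [8] = (1/8)s^2 + (1/4)s
h(s) = 12·L_0 + 0·L_1 + (-4)·L_2
  12·L_0(s) = (3/2)s^2 - 3s
  0·L_1(s) = 0
  (-4)·L_2(s) = -(1/2)s^2 - s
Adding term by term: s^2 - 4s

h(s) = s^2 - 4s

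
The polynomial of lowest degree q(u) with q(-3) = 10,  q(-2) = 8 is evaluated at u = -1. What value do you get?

Evaluate each Lagrange basis at u = -1:
L_0(-1) = (1)/[(-1)] = -1
L_1(-1) = (2)/[(1)] = 2
Sum: 10·(-1) + 8·(2) = 6

6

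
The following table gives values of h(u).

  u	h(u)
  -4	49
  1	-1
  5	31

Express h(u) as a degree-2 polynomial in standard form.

L_0(u) = (u - 1)(u - 5) / [45] = (1/45)u^2 - (2/15)u + 1/9
L_1(u) = (u + 4)(u - 5) / [-20] = -(1/20)u^2 + (1/20)u + 1
L_2(u) = (u + 4)(u - 1) / [36] = (1/36)u^2 + (1/12)u - 1/9
h(u) = 49·L_0 + (-1)·L_1 + 31·L_2
  49·L_0(u) = (49/45)u^2 - (98/15)u + 49/9
  (-1)·L_1(u) = (1/20)u^2 - (1/20)u - 1
  31·L_2(u) = (31/36)u^2 + (31/12)u - 31/9
Adding term by term: 2u^2 - 4u + 1

h(u) = 2u^2 - 4u + 1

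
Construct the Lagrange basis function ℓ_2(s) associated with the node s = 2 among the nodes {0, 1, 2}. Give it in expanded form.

ℓ_2(s) = (1/2)s^2 - (1/2)s

ℓ_2(s) = s(s - 1) / [(2)·(1)]
       = (s^2 - s) / (2)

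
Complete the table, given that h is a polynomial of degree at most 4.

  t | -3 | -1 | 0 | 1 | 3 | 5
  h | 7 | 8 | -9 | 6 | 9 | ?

-1957/3

The 5 known values determine h uniquely (degree ≤ 4).
L_0(5) = (6)·(5)·(4)·(2)/[(-2)·(-3)·(-4)·(-6)] = 5/3
L_1(5) = (8)·(5)·(4)·(2)/[(2)·(-1)·(-2)·(-4)] = -20
L_2(5) = (8)·(6)·(4)·(2)/[(3)·(1)·(-1)·(-3)] = 128/3
L_3(5) = (8)·(6)·(5)·(2)/[(4)·(2)·(1)·(-2)] = -30
L_4(5) = (8)·(6)·(5)·(4)/[(6)·(4)·(3)·(2)] = 20/3
Sum: 7·(5/3) + 8·(-20) + (-9)·(128/3) + 6·(-30) + 9·(20/3) = -1957/3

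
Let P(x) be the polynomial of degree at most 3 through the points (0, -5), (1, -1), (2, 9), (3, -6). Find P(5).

Using Newton's divided-difference form:
P[0,1] = (-1 - (-5)) / (1 - 0) = 4
P[1,2] = (9 - (-1)) / (2 - 1) = 10
P[2,3] = (-6 - 9) / (3 - 2) = -15
P[0,1,2] = (10 - 4) / (2 - 0) = 3
P[1,2,3] = (-15 - 10) / (3 - 1) = -25/2
P[0,1,2,3] = (-25/2 - 3) / (3 - 0) = -31/6
P(5) = -5 + 4·(5) + 3·(5)·(4) + (-31/6)·(5)·(4)·(3) = -235

-235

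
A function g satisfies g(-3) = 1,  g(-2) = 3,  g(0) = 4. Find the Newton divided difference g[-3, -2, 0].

g[-3,-2] = (3 - 1) / (-2 - (-3)) = 2
g[-2,0] = (4 - 3) / (0 - (-2)) = 1/2
g[-3,-2,0] = (1/2 - 2) / (0 - (-3)) = -1/2

-1/2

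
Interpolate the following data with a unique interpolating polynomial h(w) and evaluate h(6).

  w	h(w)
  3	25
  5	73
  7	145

L_0(6) = (1)·(-1)/[(-2)·(-4)] = -1/8
L_1(6) = (3)·(-1)/[(2)·(-2)] = 3/4
L_2(6) = (3)·(1)/[(4)·(2)] = 3/8
Sum: 25·(-1/8) + 73·(3/4) + 145·(3/8) = 106

106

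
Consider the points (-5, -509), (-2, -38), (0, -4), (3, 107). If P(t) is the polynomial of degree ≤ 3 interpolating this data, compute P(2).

30

Using Newton's divided-difference form:
P[-5,-2] = (-38 - (-509)) / (-2 - (-5)) = 157
P[-2,0] = (-4 - (-38)) / (0 - (-2)) = 17
P[0,3] = (107 - (-4)) / (3 - 0) = 37
P[-5,-2,0] = (17 - 157) / (0 - (-5)) = -28
P[-2,0,3] = (37 - 17) / (3 - (-2)) = 4
P[-5,-2,0,3] = (4 - (-28)) / (3 - (-5)) = 4
P(2) = -509 + 157·(7) + (-28)·(7)·(4) + 4·(7)·(4)·(2) = 30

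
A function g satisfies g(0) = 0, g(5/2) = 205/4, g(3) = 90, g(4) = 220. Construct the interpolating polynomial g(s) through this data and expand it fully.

Build the Lagrange basis polynomials:
L_0(s) = (s - 5/2)(s - 3)(s - 4) / [-30] = -(1/30)s^3 + (19/60)s^2 - (59/60)s + 1
L_1(s) = s(s - 3)(s - 4) / [15/8] = (8/15)s^3 - (56/15)s^2 + (32/5)s
L_2(s) = s(s - 5/2)(s - 4) / [-3/2] = -(2/3)s^3 + (13/3)s^2 - (20/3)s
L_3(s) = s(s - 5/2)(s - 3) / [6] = (1/6)s^3 - (11/12)s^2 + (5/4)s
g(s) = 0·L_0 + (205/4)·L_1 + 90·L_2 + 220·L_3
  0·L_0(s) = 0
  (205/4)·L_1(s) = (82/3)s^3 - (574/3)s^2 + 328s
  90·L_2(s) = -60s^3 + 390s^2 - 600s
  220·L_3(s) = (110/3)s^3 - (605/3)s^2 + 275s
Adding term by term: 4s^3 - 3s^2 + 3s

g(s) = 4s^3 - 3s^2 + 3s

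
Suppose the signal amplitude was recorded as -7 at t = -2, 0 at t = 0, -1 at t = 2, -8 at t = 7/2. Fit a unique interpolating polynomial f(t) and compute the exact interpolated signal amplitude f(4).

Evaluate each Lagrange basis at t = 4:
L_0(4) = (4)·(2)·(1/2)/[(-2)·(-4)·(-11/2)] = -1/11
L_1(4) = (6)·(2)·(1/2)/[(2)·(-2)·(-7/2)] = 3/7
L_2(4) = (6)·(4)·(1/2)/[(4)·(2)·(-3/2)] = -1
L_3(4) = (6)·(4)·(2)/[(11/2)·(7/2)·(3/2)] = 128/77
Sum: (-7)·(-1/11) + 0 + (-1)·(-1) + (-8)·(128/77) = -898/77

-898/77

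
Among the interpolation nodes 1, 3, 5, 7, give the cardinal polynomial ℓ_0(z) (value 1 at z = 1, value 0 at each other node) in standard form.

ℓ_0(z) = -(1/48)z^3 + (5/16)z^2 - (71/48)z + 35/16

ℓ_0(z) = (z - 3)(z - 5)(z - 7) / [(-2)·(-4)·(-6)]
       = (z^3 - 15z^2 + 71z - 105) / (-48)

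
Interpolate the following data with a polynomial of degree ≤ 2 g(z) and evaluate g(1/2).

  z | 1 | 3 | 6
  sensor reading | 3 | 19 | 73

3/2

Evaluate each Lagrange basis at z = 1/2:
L_0(1/2) = (-5/2)·(-11/2)/[(-2)·(-5)] = 11/8
L_1(1/2) = (-1/2)·(-11/2)/[(2)·(-3)] = -11/24
L_2(1/2) = (-1/2)·(-5/2)/[(5)·(3)] = 1/12
Sum: 3·(11/8) + 19·(-11/24) + 73·(1/12) = 3/2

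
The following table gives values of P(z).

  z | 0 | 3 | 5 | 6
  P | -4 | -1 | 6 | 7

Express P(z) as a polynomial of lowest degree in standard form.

Build the Lagrange basis polynomials:
L_0(z) = (z - 3)(z - 5)(z - 6) / [-90] = -(1/90)z^3 + (7/45)z^2 - (7/10)z + 1
L_1(z) = z(z - 5)(z - 6) / [18] = (1/18)z^3 - (11/18)z^2 + (5/3)z
L_2(z) = z(z - 3)(z - 6) / [-10] = -(1/10)z^3 + (9/10)z^2 - (9/5)z
L_3(z) = z(z - 3)(z - 5) / [18] = (1/18)z^3 - (4/9)z^2 + (5/6)z
P(z) = (-4)·L_0 + (-1)·L_1 + 6·L_2 + 7·L_3
  (-4)·L_0(z) = (2/45)z^3 - (28/45)z^2 + (14/5)z - 4
  (-1)·L_1(z) = -(1/18)z^3 + (11/18)z^2 - (5/3)z
  6·L_2(z) = -(3/5)z^3 + (27/5)z^2 - (54/5)z
  7·L_3(z) = (7/18)z^3 - (28/9)z^2 + (35/6)z
Adding term by term: -(2/9)z^3 + (41/18)z^2 - (23/6)z - 4

P(z) = -(2/9)z^3 + (41/18)z^2 - (23/6)z - 4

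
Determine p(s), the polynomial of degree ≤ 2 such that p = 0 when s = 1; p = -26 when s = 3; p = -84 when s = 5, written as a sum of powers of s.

Newton's divided differences:
p[1,3] = (-26 - 0) / (3 - 1) = -13
p[3,5] = (-84 - (-26)) / (5 - 3) = -29
p[1,3,5] = (-29 - (-13)) / (5 - 1) = -4
p(s) = (-13)·(s - 1) + (-4)·(s - 1)(s - 3)
Expanding: p(s) = -4s^2 + 3s + 1

p(s) = -4s^2 + 3s + 1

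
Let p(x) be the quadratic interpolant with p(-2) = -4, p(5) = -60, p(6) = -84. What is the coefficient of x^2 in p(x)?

-2

The leading coefficient equals the top divided difference p[-2,5,6].
p[-2,5] = (-60 - (-4)) / (5 - (-2)) = -8
p[5,6] = (-84 - (-60)) / (6 - 5) = -24
p[-2,5,6] = (-24 - (-8)) / (6 - (-2)) = -2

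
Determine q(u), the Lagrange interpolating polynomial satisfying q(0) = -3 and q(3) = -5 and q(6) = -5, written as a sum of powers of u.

q(u) = (1/9)u^2 - u - 3

L_0(u) = (u - 3)(u - 6) / [18] = (1/18)u^2 - (1/2)u + 1
L_1(u) = u(u - 6) / [-9] = -(1/9)u^2 + (2/3)u
L_2(u) = u(u - 3) / [18] = (1/18)u^2 - (1/6)u
q(u) = (-3)·L_0 + (-5)·L_1 + (-5)·L_2
  (-3)·L_0(u) = -(1/6)u^2 + (3/2)u - 3
  (-5)·L_1(u) = (5/9)u^2 - (10/3)u
  (-5)·L_2(u) = -(5/18)u^2 + (5/6)u
Adding term by term: (1/9)u^2 - u - 3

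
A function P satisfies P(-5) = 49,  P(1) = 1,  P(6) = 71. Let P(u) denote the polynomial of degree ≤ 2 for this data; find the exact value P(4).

Using Newton's divided-difference form:
P[-5,1] = (1 - 49) / (1 - (-5)) = -8
P[1,6] = (71 - 1) / (6 - 1) = 14
P[-5,1,6] = (14 - (-8)) / (6 - (-5)) = 2
P(4) = 49 + (-8)·(9) + 2·(9)·(3) = 31

31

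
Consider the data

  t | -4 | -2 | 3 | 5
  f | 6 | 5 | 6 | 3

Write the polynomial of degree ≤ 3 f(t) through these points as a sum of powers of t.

f(t) = -(4/105)t^3 - (1/70)t^2 + (101/210)t + 40/7

Newton's divided differences:
f[-4,-2] = (5 - 6) / (-2 - (-4)) = -1/2
f[-2,3] = (6 - 5) / (3 - (-2)) = 1/5
f[3,5] = (3 - 6) / (5 - 3) = -3/2
f[-4,-2,3] = (1/5 - (-1/2)) / (3 - (-4)) = 1/10
f[-2,3,5] = (-3/2 - 1/5) / (5 - (-2)) = -17/70
f[-4,-2,3,5] = (-17/70 - 1/10) / (5 - (-4)) = -4/105
f(t) = 6 + (-1/2)·(t + 4) + (1/10)·(t + 4)(t + 2) + (-4/105)·(t + 4)(t + 2)(t - 3)
Expanding: f(t) = -(4/105)t^3 - (1/70)t^2 + (101/210)t + 40/7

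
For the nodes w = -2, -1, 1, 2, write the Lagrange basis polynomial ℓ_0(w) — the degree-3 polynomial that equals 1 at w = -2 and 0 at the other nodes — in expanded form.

ℓ_0(w) = -(1/12)w^3 + (1/6)w^2 + (1/12)w - 1/6

ℓ_0(w) = (w + 1)(w - 1)(w - 2) / [(-1)·(-3)·(-4)]
       = (w^3 - 2w^2 - w + 2) / (-12)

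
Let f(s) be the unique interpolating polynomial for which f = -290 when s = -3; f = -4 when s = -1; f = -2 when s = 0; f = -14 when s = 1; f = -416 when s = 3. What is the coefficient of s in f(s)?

-3

Build the Lagrange basis polynomials:
L_0(s) = (s + 1)s(s - 1)(s - 3) / [144] = (1/144)s^4 - (1/48)s^3 - (1/144)s^2 + (1/48)s
L_1(s) = (s + 3)s(s - 1)(s - 3) / [-16] = -(1/16)s^4 + (1/16)s^3 + (9/16)s^2 - (9/16)s
L_2(s) = (s + 3)(s + 1)(s - 1)(s - 3) / [9] = (1/9)s^4 - (10/9)s^2 + 1
L_3(s) = (s + 3)(s + 1)s(s - 3) / [-16] = -(1/16)s^4 - (1/16)s^3 + (9/16)s^2 + (9/16)s
L_4(s) = (s + 3)(s + 1)s(s - 1) / [144] = (1/144)s^4 + (1/48)s^3 - (1/144)s^2 - (1/48)s
f(s) = (-290)·L_0 + (-4)·L_1 + (-2)·L_2 + (-14)·L_3 + (-416)·L_4
Only the coefficient of s is needed; take it from each L_i and combine:
(-290)·(1/48) + (-4)·(-9/16) + (-2)·(0) + (-14)·(9/16) + (-416)·(-1/48) = -3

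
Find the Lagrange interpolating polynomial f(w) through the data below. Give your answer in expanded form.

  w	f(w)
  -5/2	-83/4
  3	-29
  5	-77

Build the Lagrange basis polynomials:
L_0(w) = (w - 3)(w - 5) / [165/4] = (4/165)w^2 - (32/165)w + 4/11
L_1(w) = (w + 5/2)(w - 5) / [-11] = -(1/11)w^2 + (5/22)w + 25/22
L_2(w) = (w + 5/2)(w - 3) / [15] = (1/15)w^2 - (1/30)w - 1/2
f(w) = (-83/4)·L_0 + (-29)·L_1 + (-77)·L_2
  (-83/4)·L_0(w) = -(83/165)w^2 + (664/165)w - 83/11
  (-29)·L_1(w) = (29/11)w^2 - (145/22)w - 725/22
  (-77)·L_2(w) = -(77/15)w^2 + (77/30)w + 77/2
Adding term by term: -3w^2 - 2

f(w) = -3w^2 - 2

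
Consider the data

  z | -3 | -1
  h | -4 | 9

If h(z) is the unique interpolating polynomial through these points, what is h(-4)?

Evaluate each Lagrange basis at z = -4:
L_0(-4) = (-3)/[(-2)] = 3/2
L_1(-4) = (-1)/[(2)] = -1/2
Sum: (-4)·(3/2) + 9·(-1/2) = -21/2

-21/2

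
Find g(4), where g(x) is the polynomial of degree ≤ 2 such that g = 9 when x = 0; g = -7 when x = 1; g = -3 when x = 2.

65

Using Newton's divided-difference form:
g[0,1] = (-7 - 9) / (1 - 0) = -16
g[1,2] = (-3 - (-7)) / (2 - 1) = 4
g[0,1,2] = (4 - (-16)) / (2 - 0) = 10
g(4) = 9 + (-16)·(4) + 10·(4)·(3) = 65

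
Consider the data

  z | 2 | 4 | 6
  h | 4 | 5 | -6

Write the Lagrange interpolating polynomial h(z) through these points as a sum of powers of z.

h(z) = -(3/2)z^2 + (19/2)z - 9

Build the Lagrange basis polynomials:
L_0(z) = (z - 4)(z - 6) / [8] = (1/8)z^2 - (5/4)z + 3
L_1(z) = (z - 2)(z - 6) / [-4] = -(1/4)z^2 + 2z - 3
L_2(z) = (z - 2)(z - 4) / [8] = (1/8)z^2 - (3/4)z + 1
h(z) = 4·L_0 + 5·L_1 + (-6)·L_2
  4·L_0(z) = (1/2)z^2 - 5z + 12
  5·L_1(z) = -(5/4)z^2 + 10z - 15
  (-6)·L_2(z) = -(3/4)z^2 + (9/2)z - 6
Adding term by term: -(3/2)z^2 + (19/2)z - 9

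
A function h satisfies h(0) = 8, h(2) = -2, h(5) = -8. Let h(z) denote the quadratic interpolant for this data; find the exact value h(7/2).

Evaluate each Lagrange basis at z = 7/2:
L_0(7/2) = (3/2)·(-3/2)/[(-2)·(-5)] = -9/40
L_1(7/2) = (7/2)·(-3/2)/[(2)·(-3)] = 7/8
L_2(7/2) = (7/2)·(3/2)/[(5)·(3)] = 7/20
Sum: 8·(-9/40) + (-2)·(7/8) + (-8)·(7/20) = -127/20

-127/20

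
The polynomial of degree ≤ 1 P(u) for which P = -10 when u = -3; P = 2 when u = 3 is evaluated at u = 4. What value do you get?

L_0(4) = (1)/[(-6)] = -1/6
L_1(4) = (7)/[(6)] = 7/6
Sum: (-10)·(-1/6) + 2·(7/6) = 4

4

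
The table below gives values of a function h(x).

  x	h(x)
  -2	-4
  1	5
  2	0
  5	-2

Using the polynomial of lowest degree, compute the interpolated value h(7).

Using Newton's divided-difference form:
h[-2,1] = (5 - (-4)) / (1 - (-2)) = 3
h[1,2] = (0 - 5) / (2 - 1) = -5
h[2,5] = (-2 - 0) / (5 - 2) = -2/3
h[-2,1,2] = (-5 - 3) / (2 - (-2)) = -2
h[1,2,5] = (-2/3 - (-5)) / (5 - 1) = 13/12
h[-2,1,2,5] = (13/12 - (-2)) / (5 - (-2)) = 37/84
h(7) = -4 + 3·(9) + (-2)·(9)·(6) + (37/84)·(9)·(6)·(5) = 475/14

475/14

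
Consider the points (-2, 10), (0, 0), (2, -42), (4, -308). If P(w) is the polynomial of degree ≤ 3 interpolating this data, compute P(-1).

-3

Evaluate each Lagrange basis at w = -1:
L_0(-1) = (-1)·(-3)·(-5)/[(-2)·(-4)·(-6)] = 5/16
L_1(-1) = (1)·(-3)·(-5)/[(2)·(-2)·(-4)] = 15/16
L_2(-1) = (1)·(-1)·(-5)/[(4)·(2)·(-2)] = -5/16
L_3(-1) = (1)·(-1)·(-3)/[(6)·(4)·(2)] = 1/16
Sum: 10·(5/16) + 0 + (-42)·(-5/16) + (-308)·(1/16) = -3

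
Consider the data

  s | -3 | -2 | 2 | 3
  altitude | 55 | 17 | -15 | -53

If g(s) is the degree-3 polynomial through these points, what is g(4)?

-127

L_0(4) = (6)·(2)·(1)/[(-1)·(-5)·(-6)] = -2/5
L_1(4) = (7)·(2)·(1)/[(1)·(-4)·(-5)] = 7/10
L_2(4) = (7)·(6)·(1)/[(5)·(4)·(-1)] = -21/10
L_3(4) = (7)·(6)·(2)/[(6)·(5)·(1)] = 14/5
Sum: 55·(-2/5) + 17·(7/10) + (-15)·(-21/10) + (-53)·(14/5) = -127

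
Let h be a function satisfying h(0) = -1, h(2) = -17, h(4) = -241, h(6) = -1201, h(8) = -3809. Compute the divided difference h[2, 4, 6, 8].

h[2,4] = (-241 - (-17)) / (4 - 2) = -112
h[4,6] = (-1201 - (-241)) / (6 - 4) = -480
h[6,8] = (-3809 - (-1201)) / (8 - 6) = -1304
h[2,4,6] = (-480 - (-112)) / (6 - 2) = -92
h[4,6,8] = (-1304 - (-480)) / (8 - 4) = -206
h[2,4,6,8] = (-206 - (-92)) / (8 - 2) = -19

-19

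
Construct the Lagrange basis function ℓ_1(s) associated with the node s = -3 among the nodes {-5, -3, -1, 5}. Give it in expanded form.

ℓ_1(s) = (s + 5)(s + 1)(s - 5) / [(2)·(-2)·(-8)]
       = (s^3 + s^2 - 25s - 25) / (32)

ℓ_1(s) = (1/32)s^3 + (1/32)s^2 - (25/32)s - 25/32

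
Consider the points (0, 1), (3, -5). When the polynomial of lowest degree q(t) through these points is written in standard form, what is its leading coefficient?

Build the Lagrange basis polynomials:
L_0(t) = (t - 3) / [-3] = -(1/3)t + 1
L_1(t) = t / [3] = (1/3)t
q(t) = 1·L_0 + (-5)·L_1
Only the coefficient of t is needed; take it from each L_i and combine:
1·(-1/3) + (-5)·(1/3) = -2

-2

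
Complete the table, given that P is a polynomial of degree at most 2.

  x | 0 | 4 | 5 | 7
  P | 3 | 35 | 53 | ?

101

The 3 known values determine P uniquely (degree ≤ 2).
L_0(7) = (3)·(2)/[(-4)·(-5)] = 3/10
L_1(7) = (7)·(2)/[(4)·(-1)] = -7/2
L_2(7) = (7)·(3)/[(5)·(1)] = 21/5
Sum: 3·(3/10) + 35·(-7/2) + 53·(21/5) = 101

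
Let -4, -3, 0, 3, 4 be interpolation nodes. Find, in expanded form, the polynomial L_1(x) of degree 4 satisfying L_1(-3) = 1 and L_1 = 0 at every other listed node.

L_1(x) = -(1/126)x^4 + (1/42)x^3 + (8/63)x^2 - (8/21)x

L_1(x) = (x + 4)x(x - 3)(x - 4) / [(1)·(-3)·(-6)·(-7)]
       = (x^4 - 3x^3 - 16x^2 + 48x) / (-126)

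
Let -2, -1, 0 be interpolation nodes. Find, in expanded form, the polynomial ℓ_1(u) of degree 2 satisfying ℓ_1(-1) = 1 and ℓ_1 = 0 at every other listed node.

ℓ_1(u) = -u^2 - 2u

ℓ_1(u) = (u + 2)u / [(1)·(-1)]
       = (u^2 + 2u) / (-1)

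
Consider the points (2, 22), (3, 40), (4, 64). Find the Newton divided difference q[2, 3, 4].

3

q[2,3] = (40 - 22) / (3 - 2) = 18
q[3,4] = (64 - 40) / (4 - 3) = 24
q[2,3,4] = (24 - 18) / (4 - 2) = 3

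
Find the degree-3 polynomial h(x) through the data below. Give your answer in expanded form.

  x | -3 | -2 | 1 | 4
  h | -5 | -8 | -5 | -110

L_0(x) = (x + 2)(x - 1)(x - 4) / [-28] = -(1/28)x^3 + (3/28)x^2 + (3/14)x - 2/7
L_1(x) = (x + 3)(x - 1)(x - 4) / [18] = (1/18)x^3 - (1/9)x^2 - (11/18)x + 2/3
L_2(x) = (x + 3)(x + 2)(x - 4) / [-36] = -(1/36)x^3 - (1/36)x^2 + (7/18)x + 2/3
L_3(x) = (x + 3)(x + 2)(x - 1) / [126] = (1/126)x^3 + (2/63)x^2 + (1/126)x - 1/21
h(x) = (-5)·L_0 + (-8)·L_1 + (-5)·L_2 + (-110)·L_3
  (-5)·L_0(x) = (5/28)x^3 - (15/28)x^2 - (15/14)x + 10/7
  (-8)·L_1(x) = -(4/9)x^3 + (8/9)x^2 + (44/9)x - 16/3
  (-5)·L_2(x) = (5/36)x^3 + (5/36)x^2 - (35/18)x - 10/3
  (-110)·L_3(x) = -(55/63)x^3 - (220/63)x^2 - (55/63)x + 110/21
Adding term by term: -x^3 - 3x^2 + x - 2

h(x) = -x^3 - 3x^2 + x - 2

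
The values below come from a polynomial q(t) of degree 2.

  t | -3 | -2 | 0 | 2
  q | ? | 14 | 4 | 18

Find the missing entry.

28

The 3 known values determine q uniquely (degree ≤ 2).
L_0(-3) = (-3)·(-5)/[(-2)·(-4)] = 15/8
L_1(-3) = (-1)·(-5)/[(2)·(-2)] = -5/4
L_2(-3) = (-1)·(-3)/[(4)·(2)] = 3/8
Sum: 14·(15/8) + 4·(-5/4) + 18·(3/8) = 28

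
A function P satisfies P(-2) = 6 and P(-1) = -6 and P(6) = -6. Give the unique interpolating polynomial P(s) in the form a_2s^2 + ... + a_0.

Newton's divided differences:
P[-2,-1] = (-6 - 6) / (-1 - (-2)) = -12
P[-1,6] = (-6 - (-6)) / (6 - (-1)) = 0
P[-2,-1,6] = (0 - (-12)) / (6 - (-2)) = 3/2
P(s) = 6 + (-12)·(s + 2) + (3/2)·(s + 2)(s + 1)
Expanding: P(s) = (3/2)s^2 - (15/2)s - 15

P(s) = (3/2)s^2 - (15/2)s - 15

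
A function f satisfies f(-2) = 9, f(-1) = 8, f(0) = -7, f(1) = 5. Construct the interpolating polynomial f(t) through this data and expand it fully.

Build the Lagrange basis polynomials:
L_0(t) = (t + 1)t(t - 1) / [-6] = -(1/6)t^3 + (1/6)t
L_1(t) = (t + 2)t(t - 1) / [2] = (1/2)t^3 + (1/2)t^2 - t
L_2(t) = (t + 2)(t + 1)(t - 1) / [-2] = -(1/2)t^3 - t^2 + (1/2)t + 1
L_3(t) = (t + 2)(t + 1)t / [6] = (1/6)t^3 + (1/2)t^2 + (1/3)t
f(t) = 9·L_0 + 8·L_1 + (-7)·L_2 + 5·L_3
  9·L_0(t) = -(3/2)t^3 + (3/2)t
  8·L_1(t) = 4t^3 + 4t^2 - 8t
  (-7)·L_2(t) = (7/2)t^3 + 7t^2 - (7/2)t - 7
  5·L_3(t) = (5/6)t^3 + (5/2)t^2 + (5/3)t
Adding term by term: (41/6)t^3 + (27/2)t^2 - (25/3)t - 7

f(t) = (41/6)t^3 + (27/2)t^2 - (25/3)t - 7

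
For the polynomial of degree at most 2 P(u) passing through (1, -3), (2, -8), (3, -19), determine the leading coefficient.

-3

Build the Lagrange basis polynomials:
L_0(u) = (u - 2)(u - 3) / [2] = (1/2)u^2 - (5/2)u + 3
L_1(u) = (u - 1)(u - 3) / [-1] = -u^2 + 4u - 3
L_2(u) = (u - 1)(u - 2) / [2] = (1/2)u^2 - (3/2)u + 1
P(u) = (-3)·L_0 + (-8)·L_1 + (-19)·L_2
Only the coefficient of u^2 is needed; take it from each L_i and combine:
(-3)·(1/2) + (-8)·(-1) + (-19)·(1/2) = -3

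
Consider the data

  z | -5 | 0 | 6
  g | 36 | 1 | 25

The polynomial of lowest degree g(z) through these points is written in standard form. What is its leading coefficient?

1

The leading coefficient equals the top divided difference g[-5,0,6].
g[-5,0] = (1 - 36) / (0 - (-5)) = -7
g[0,6] = (25 - 1) / (6 - 0) = 4
g[-5,0,6] = (4 - (-7)) / (6 - (-5)) = 1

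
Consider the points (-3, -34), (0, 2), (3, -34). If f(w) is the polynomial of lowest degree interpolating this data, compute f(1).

-2

Evaluate each Lagrange basis at w = 1:
L_0(1) = (1)·(-2)/[(-3)·(-6)] = -1/9
L_1(1) = (4)·(-2)/[(3)·(-3)] = 8/9
L_2(1) = (4)·(1)/[(6)·(3)] = 2/9
Sum: (-34)·(-1/9) + 2·(8/9) + (-34)·(2/9) = -2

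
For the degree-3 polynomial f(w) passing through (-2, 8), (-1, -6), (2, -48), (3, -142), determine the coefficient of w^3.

L_0(w) = (w + 1)(w - 2)(w - 3) / [-20] = -(1/20)w^3 + (1/5)w^2 - (1/20)w - 3/10
L_1(w) = (w + 2)(w - 2)(w - 3) / [12] = (1/12)w^3 - (1/4)w^2 - (1/3)w + 1
L_2(w) = (w + 2)(w + 1)(w - 3) / [-12] = -(1/12)w^3 + (7/12)w + 1/2
L_3(w) = (w + 2)(w + 1)(w - 2) / [20] = (1/20)w^3 + (1/20)w^2 - (1/5)w - 1/5
f(w) = 8·L_0 + (-6)·L_1 + (-48)·L_2 + (-142)·L_3
Only the coefficient of w^3 is needed; take it from each L_i and combine:
8·(-1/20) + (-6)·(1/12) + (-48)·(-1/12) + (-142)·(1/20) = -4

-4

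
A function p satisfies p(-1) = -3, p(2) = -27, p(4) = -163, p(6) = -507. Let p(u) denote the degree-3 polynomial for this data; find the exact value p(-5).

Using Newton's divided-difference form:
p[-1,2] = (-27 - (-3)) / (2 - (-1)) = -8
p[2,4] = (-163 - (-27)) / (4 - 2) = -68
p[4,6] = (-507 - (-163)) / (6 - 4) = -172
p[-1,2,4] = (-68 - (-8)) / (4 - (-1)) = -12
p[2,4,6] = (-172 - (-68)) / (6 - 2) = -26
p[-1,2,4,6] = (-26 - (-12)) / (6 - (-1)) = -2
p(-5) = -3 + (-8)·(-4) + (-12)·(-4)·(-7) + (-2)·(-4)·(-7)·(-9) = 197

197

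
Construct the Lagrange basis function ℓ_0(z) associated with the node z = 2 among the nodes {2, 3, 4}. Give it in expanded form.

ℓ_0(z) = (1/2)z^2 - (7/2)z + 6

ℓ_0(z) = (z - 3)(z - 4) / [(-1)·(-2)]
       = (z^2 - 7z + 12) / (2)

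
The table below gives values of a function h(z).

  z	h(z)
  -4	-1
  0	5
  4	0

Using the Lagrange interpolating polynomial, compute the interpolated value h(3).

Evaluate each Lagrange basis at z = 3:
L_0(3) = (3)·(-1)/[(-4)·(-8)] = -3/32
L_1(3) = (7)·(-1)/[(4)·(-4)] = 7/16
L_2(3) = (7)·(3)/[(8)·(4)] = 21/32
Sum: (-1)·(-3/32) + 5·(7/16) + 0 = 73/32

73/32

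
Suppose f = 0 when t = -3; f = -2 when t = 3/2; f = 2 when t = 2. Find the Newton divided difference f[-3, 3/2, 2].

76/45

f[-3,3/2] = (-2 - 0) / (3/2 - (-3)) = -4/9
f[3/2,2] = (2 - (-2)) / (2 - 3/2) = 8
f[-3,3/2,2] = (8 - (-4/9)) / (2 - (-3)) = 76/45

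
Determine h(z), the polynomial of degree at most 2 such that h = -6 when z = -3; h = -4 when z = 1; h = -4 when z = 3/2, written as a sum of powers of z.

Build the Lagrange basis polynomials:
L_0(z) = (z - 1)(z - 3/2) / [18] = (1/18)z^2 - (5/36)z + 1/12
L_1(z) = (z + 3)(z - 3/2) / [-2] = -(1/2)z^2 - (3/4)z + 9/4
L_2(z) = (z + 3)(z - 1) / [9/4] = (4/9)z^2 + (8/9)z - 4/3
h(z) = (-6)·L_0 + (-4)·L_1 + (-4)·L_2
  (-6)·L_0(z) = -(1/3)z^2 + (5/6)z - 1/2
  (-4)·L_1(z) = 2z^2 + 3z - 9
  (-4)·L_2(z) = -(16/9)z^2 - (32/9)z + 16/3
Adding term by term: -(1/9)z^2 + (5/18)z - 25/6

h(z) = -(1/9)z^2 + (5/18)z - 25/6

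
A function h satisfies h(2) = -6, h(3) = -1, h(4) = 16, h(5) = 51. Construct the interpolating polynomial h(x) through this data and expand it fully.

L_0(x) = (x - 3)(x - 4)(x - 5) / [-6] = -(1/6)x^3 + 2x^2 - (47/6)x + 10
L_1(x) = (x - 2)(x - 4)(x - 5) / [2] = (1/2)x^3 - (11/2)x^2 + 19x - 20
L_2(x) = (x - 2)(x - 3)(x - 5) / [-2] = -(1/2)x^3 + 5x^2 - (31/2)x + 15
L_3(x) = (x - 2)(x - 3)(x - 4) / [6] = (1/6)x^3 - (3/2)x^2 + (13/3)x - 4
h(x) = (-6)·L_0 + (-1)·L_1 + 16·L_2 + 51·L_3
  (-6)·L_0(x) = x^3 - 12x^2 + 47x - 60
  (-1)·L_1(x) = -(1/2)x^3 + (11/2)x^2 - 19x + 20
  16·L_2(x) = -8x^3 + 80x^2 - 248x + 240
  51·L_3(x) = (17/2)x^3 - (153/2)x^2 + 221x - 204
Adding term by term: x^3 - 3x^2 + x - 4

h(x) = x^3 - 3x^2 + x - 4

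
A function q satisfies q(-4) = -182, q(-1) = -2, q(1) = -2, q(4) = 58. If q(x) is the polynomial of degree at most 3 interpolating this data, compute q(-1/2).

L_0(-1/2) = (1/2)·(-3/2)·(-9/2)/[(-3)·(-5)·(-8)] = -9/320
L_1(-1/2) = (7/2)·(-3/2)·(-9/2)/[(3)·(-2)·(-5)] = 63/80
L_2(-1/2) = (7/2)·(1/2)·(-9/2)/[(5)·(2)·(-3)] = 21/80
L_3(-1/2) = (7/2)·(1/2)·(-3/2)/[(8)·(5)·(3)] = -7/320
Sum: (-182)·(-9/320) + (-2)·(63/80) + (-2)·(21/80) + 58·(-7/320) = 7/4

7/4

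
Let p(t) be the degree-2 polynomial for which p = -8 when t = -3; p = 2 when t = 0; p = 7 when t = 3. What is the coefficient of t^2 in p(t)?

L_0(t) = t(t - 3) / [18] = (1/18)t^2 - (1/6)t
L_1(t) = (t + 3)(t - 3) / [-9] = -(1/9)t^2 + 1
L_2(t) = (t + 3)t / [18] = (1/18)t^2 + (1/6)t
p(t) = (-8)·L_0 + 2·L_1 + 7·L_2
Only the coefficient of t^2 is needed; take it from each L_i and combine:
(-8)·(1/18) + 2·(-1/9) + 7·(1/18) = -5/18

-5/18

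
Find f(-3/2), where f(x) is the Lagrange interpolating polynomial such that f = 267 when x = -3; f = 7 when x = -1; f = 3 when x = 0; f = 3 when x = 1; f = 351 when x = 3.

18

L_0(-3/2) = (-1/2)·(-3/2)·(-5/2)·(-9/2)/[(-2)·(-3)·(-4)·(-6)] = 15/256
L_1(-3/2) = (3/2)·(-3/2)·(-5/2)·(-9/2)/[(2)·(-1)·(-2)·(-4)] = 405/256
L_2(-3/2) = (3/2)·(-1/2)·(-5/2)·(-9/2)/[(3)·(1)·(-1)·(-3)] = -15/16
L_3(-3/2) = (3/2)·(-1/2)·(-3/2)·(-9/2)/[(4)·(2)·(1)·(-2)] = 81/256
L_4(-3/2) = (3/2)·(-1/2)·(-3/2)·(-5/2)/[(6)·(4)·(3)·(2)] = -5/256
Sum: 267·(15/256) + 7·(405/256) + 3·(-15/16) + 3·(81/256) + 351·(-5/256) = 18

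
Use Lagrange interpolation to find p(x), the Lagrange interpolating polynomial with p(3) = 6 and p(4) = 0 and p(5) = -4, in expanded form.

p(x) = x^2 - 13x + 36

Build the Lagrange basis polynomials:
L_0(x) = (x - 4)(x - 5) / [2] = (1/2)x^2 - (9/2)x + 10
L_1(x) = (x - 3)(x - 5) / [-1] = -x^2 + 8x - 15
L_2(x) = (x - 3)(x - 4) / [2] = (1/2)x^2 - (7/2)x + 6
p(x) = 6·L_0 + 0·L_1 + (-4)·L_2
  6·L_0(x) = 3x^2 - 27x + 60
  0·L_1(x) = 0
  (-4)·L_2(x) = -2x^2 + 14x - 24
Adding term by term: x^2 - 13x + 36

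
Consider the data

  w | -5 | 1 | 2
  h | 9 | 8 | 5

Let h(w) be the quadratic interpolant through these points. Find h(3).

L_0(3) = (2)·(1)/[(-6)·(-7)] = 1/21
L_1(3) = (8)·(1)/[(6)·(-1)] = -4/3
L_2(3) = (8)·(2)/[(7)·(1)] = 16/7
Sum: 9·(1/21) + 8·(-4/3) + 5·(16/7) = 25/21

25/21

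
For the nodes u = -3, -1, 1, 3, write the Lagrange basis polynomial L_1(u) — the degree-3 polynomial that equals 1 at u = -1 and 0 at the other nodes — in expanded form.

L_1(u) = (1/16)u^3 - (1/16)u^2 - (9/16)u + 9/16

L_1(u) = (u + 3)(u - 1)(u - 3) / [(2)·(-2)·(-4)]
       = (u^3 - u^2 - 9u + 9) / (16)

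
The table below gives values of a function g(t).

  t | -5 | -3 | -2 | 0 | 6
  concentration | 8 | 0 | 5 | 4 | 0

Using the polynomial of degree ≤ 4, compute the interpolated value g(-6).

Evaluate each Lagrange basis at t = -6:
L_0(-6) = (-3)·(-4)·(-6)·(-12)/[(-2)·(-3)·(-5)·(-11)] = 144/55
L_1(-6) = (-1)·(-4)·(-6)·(-12)/[(2)·(-1)·(-3)·(-9)] = -16/3
L_2(-6) = (-1)·(-3)·(-6)·(-12)/[(3)·(1)·(-2)·(-8)] = 9/2
L_3(-6) = (-1)·(-3)·(-4)·(-12)/[(5)·(3)·(2)·(-6)] = -4/5
L_4(-6) = (-1)·(-3)·(-4)·(-6)/[(11)·(9)·(8)·(6)] = 1/66
Sum: 8·(144/55) + 0 + 5·(9/2) + 4·(-4/5) + 0 = 4427/110

4427/110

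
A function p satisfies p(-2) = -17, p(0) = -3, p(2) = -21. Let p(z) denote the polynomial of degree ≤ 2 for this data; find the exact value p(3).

L_0(3) = (3)·(1)/[(-2)·(-4)] = 3/8
L_1(3) = (5)·(1)/[(2)·(-2)] = -5/4
L_2(3) = (5)·(3)/[(4)·(2)] = 15/8
Sum: (-17)·(3/8) + (-3)·(-5/4) + (-21)·(15/8) = -42

-42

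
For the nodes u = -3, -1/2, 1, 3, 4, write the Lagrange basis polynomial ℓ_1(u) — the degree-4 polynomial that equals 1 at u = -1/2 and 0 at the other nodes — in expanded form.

ℓ_1(u) = (u + 3)(u - 1)(u - 3)(u - 4) / [(5/2)·(-3/2)·(-7/2)·(-9/2)]
       = (u^4 - 5u^3 - 5u^2 + 45u - 36) / (-945/16)

ℓ_1(u) = -(16/945)u^4 + (16/189)u^3 + (16/189)u^2 - (16/21)u + 64/105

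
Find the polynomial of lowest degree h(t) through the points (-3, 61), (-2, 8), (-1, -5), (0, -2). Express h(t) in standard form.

Newton's divided differences:
h[-3,-2] = (8 - 61) / (-2 - (-3)) = -53
h[-2,-1] = (-5 - 8) / (-1 - (-2)) = -13
h[-1,0] = (-2 - (-5)) / (0 - (-1)) = 3
h[-3,-2,-1] = (-13 - (-53)) / (-1 - (-3)) = 20
h[-2,-1,0] = (3 - (-13)) / (0 - (-2)) = 8
h[-3,-2,-1,0] = (8 - 20) / (0 - (-3)) = -4
h(t) = 61 + (-53)·(t + 3) + 20·(t + 3)(t + 2) + (-4)·(t + 3)(t + 2)(t + 1)
Expanding: h(t) = -4t^3 - 4t^2 + 3t - 2

h(t) = -4t^3 - 4t^2 + 3t - 2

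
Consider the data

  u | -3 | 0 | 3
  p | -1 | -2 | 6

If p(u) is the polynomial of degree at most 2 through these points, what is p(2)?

Using Newton's divided-difference form:
p[-3,0] = (-2 - (-1)) / (0 - (-3)) = -1/3
p[0,3] = (6 - (-2)) / (3 - 0) = 8/3
p[-3,0,3] = (8/3 - (-1/3)) / (3 - (-3)) = 1/2
p(2) = -1 + (-1/3)·(5) + (1/2)·(5)·(2) = 7/3

7/3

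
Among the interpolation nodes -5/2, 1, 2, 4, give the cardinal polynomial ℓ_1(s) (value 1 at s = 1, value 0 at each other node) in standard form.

ℓ_1(s) = (2/21)s^3 - (1/3)s^2 - (2/3)s + 40/21

ℓ_1(s) = (s + 5/2)(s - 2)(s - 4) / [(7/2)·(-1)·(-3)]
       = (s^3 - (7/2)s^2 - 7s + 20) / (21/2)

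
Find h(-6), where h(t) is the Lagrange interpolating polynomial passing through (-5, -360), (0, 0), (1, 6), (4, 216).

Evaluate each Lagrange basis at t = -6:
L_0(-6) = (-6)·(-7)·(-10)/[(-5)·(-6)·(-9)] = 14/9
L_1(-6) = (-1)·(-7)·(-10)/[(5)·(-1)·(-4)] = -7/2
L_2(-6) = (-1)·(-6)·(-10)/[(6)·(1)·(-3)] = 10/3
L_3(-6) = (-1)·(-6)·(-7)/[(9)·(4)·(3)] = -7/18
Sum: (-360)·(14/9) + 0 + 6·(10/3) + 216·(-7/18) = -624

-624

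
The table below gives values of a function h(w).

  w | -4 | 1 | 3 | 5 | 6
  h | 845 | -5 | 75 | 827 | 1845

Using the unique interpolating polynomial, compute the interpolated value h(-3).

L_0(-3) = (-4)·(-6)·(-8)·(-9)/[(-5)·(-7)·(-9)·(-10)] = 96/175
L_1(-3) = (1)·(-6)·(-8)·(-9)/[(5)·(-2)·(-4)·(-5)] = 54/25
L_2(-3) = (1)·(-4)·(-8)·(-9)/[(7)·(2)·(-2)·(-3)] = -24/7
L_3(-3) = (1)·(-4)·(-6)·(-9)/[(9)·(4)·(2)·(-1)] = 3
L_4(-3) = (1)·(-4)·(-6)·(-8)/[(10)·(5)·(3)·(1)] = -32/25
Sum: 845·(96/175) + (-5)·(54/25) + 75·(-24/7) + 827·(3) + 1845·(-32/25) = 315

315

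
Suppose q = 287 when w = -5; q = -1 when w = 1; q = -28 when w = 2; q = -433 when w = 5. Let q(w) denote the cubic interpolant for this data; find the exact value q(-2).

L_0(-2) = (-3)·(-4)·(-7)/[(-6)·(-7)·(-10)] = 1/5
L_1(-2) = (3)·(-4)·(-7)/[(6)·(-1)·(-4)] = 7/2
L_2(-2) = (3)·(-3)·(-7)/[(7)·(1)·(-3)] = -3
L_3(-2) = (3)·(-3)·(-4)/[(10)·(4)·(3)] = 3/10
Sum: 287·(1/5) + (-1)·(7/2) + (-28)·(-3) + (-433)·(3/10) = 8

8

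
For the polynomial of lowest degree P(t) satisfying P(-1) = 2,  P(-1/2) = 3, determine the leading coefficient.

2

L_0(t) = (t + 1/2) / [-1/2] = -2t - 1
L_1(t) = (t + 1) / [1/2] = 2t + 2
P(t) = 2·L_0 + 3·L_1
Only the coefficient of t is needed; take it from each L_i and combine:
2·(-2) + 3·(2) = 2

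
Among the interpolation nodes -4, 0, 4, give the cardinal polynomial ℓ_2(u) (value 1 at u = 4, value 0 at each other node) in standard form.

ℓ_2(u) = (1/32)u^2 + (1/8)u

ℓ_2(u) = (u + 4)u / [(8)·(4)]
       = (u^2 + 4u) / (32)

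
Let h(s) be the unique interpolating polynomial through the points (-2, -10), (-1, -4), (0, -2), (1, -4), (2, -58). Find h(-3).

-68

Using Newton's divided-difference form:
h[-2,-1] = (-4 - (-10)) / (-1 - (-2)) = 6
h[-1,0] = (-2 - (-4)) / (0 - (-1)) = 2
h[0,1] = (-4 - (-2)) / (1 - 0) = -2
h[1,2] = (-58 - (-4)) / (2 - 1) = -54
h[-2,-1,0] = (2 - 6) / (0 - (-2)) = -2
h[-1,0,1] = (-2 - 2) / (1 - (-1)) = -2
h[0,1,2] = (-54 - (-2)) / (2 - 0) = -26
h[-2,-1,0,1] = (-2 - (-2)) / (1 - (-2)) = 0
h[-1,0,1,2] = (-26 - (-2)) / (2 - (-1)) = -8
h[-2,-1,0,1,2] = (-8 - 0) / (2 - (-2)) = -2
h(-3) = -10 + 6·(-1) + (-2)·(-1)·(-2) + 0·(-1)·(-2)·(-3) + (-2)·(-1)·(-2)·(-3)·(-4) = -68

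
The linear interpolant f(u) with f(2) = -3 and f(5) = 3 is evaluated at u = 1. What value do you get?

-5

L_0(1) = (-4)/[(-3)] = 4/3
L_1(1) = (-1)/[(3)] = -1/3
Sum: (-3)·(4/3) + 3·(-1/3) = -5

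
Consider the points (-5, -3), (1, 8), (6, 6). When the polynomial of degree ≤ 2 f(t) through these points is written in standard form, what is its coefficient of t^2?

-67/330

Build the Lagrange basis polynomials:
L_0(t) = (t - 1)(t - 6) / [66] = (1/66)t^2 - (7/66)t + 1/11
L_1(t) = (t + 5)(t - 6) / [-30] = -(1/30)t^2 + (1/30)t + 1
L_2(t) = (t + 5)(t - 1) / [55] = (1/55)t^2 + (4/55)t - 1/11
f(t) = (-3)·L_0 + 8·L_1 + 6·L_2
Only the coefficient of t^2 is needed; take it from each L_i and combine:
(-3)·(1/66) + 8·(-1/30) + 6·(1/55) = -67/330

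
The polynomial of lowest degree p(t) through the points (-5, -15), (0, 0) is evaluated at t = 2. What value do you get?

6

Evaluate each Lagrange basis at t = 2:
L_0(2) = (2)/[(-5)] = -2/5
L_1(2) = (7)/[(5)] = 7/5
Sum: (-15)·(-2/5) + 0 = 6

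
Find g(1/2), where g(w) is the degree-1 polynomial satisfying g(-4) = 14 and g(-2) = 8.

1/2

Evaluate each Lagrange basis at w = 1/2:
L_0(1/2) = (5/2)/[(-2)] = -5/4
L_1(1/2) = (9/2)/[(2)] = 9/4
Sum: 14·(-5/4) + 8·(9/4) = 1/2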